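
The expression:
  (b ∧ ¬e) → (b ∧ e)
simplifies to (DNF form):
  e ∨ ¬b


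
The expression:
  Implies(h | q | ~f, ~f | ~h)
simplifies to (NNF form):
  ~f | ~h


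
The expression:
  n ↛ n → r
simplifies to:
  True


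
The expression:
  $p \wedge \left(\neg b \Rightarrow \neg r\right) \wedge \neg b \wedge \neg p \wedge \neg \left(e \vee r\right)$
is never true.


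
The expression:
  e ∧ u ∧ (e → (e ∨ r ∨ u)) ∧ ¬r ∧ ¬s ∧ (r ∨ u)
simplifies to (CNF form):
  e ∧ u ∧ ¬r ∧ ¬s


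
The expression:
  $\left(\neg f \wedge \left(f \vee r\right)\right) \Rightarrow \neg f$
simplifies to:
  $\text{True}$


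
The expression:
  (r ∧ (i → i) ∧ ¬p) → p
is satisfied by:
  {p: True, r: False}
  {r: False, p: False}
  {r: True, p: True}


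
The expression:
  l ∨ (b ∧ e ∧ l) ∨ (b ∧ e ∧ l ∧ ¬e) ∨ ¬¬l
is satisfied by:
  {l: True}


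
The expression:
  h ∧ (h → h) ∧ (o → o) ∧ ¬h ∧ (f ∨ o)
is never true.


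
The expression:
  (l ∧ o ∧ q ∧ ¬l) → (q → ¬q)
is always true.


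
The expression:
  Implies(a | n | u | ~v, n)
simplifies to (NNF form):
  n | (v & ~a & ~u)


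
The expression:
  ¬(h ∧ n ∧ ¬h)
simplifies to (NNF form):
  True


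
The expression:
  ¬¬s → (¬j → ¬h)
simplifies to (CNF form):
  j ∨ ¬h ∨ ¬s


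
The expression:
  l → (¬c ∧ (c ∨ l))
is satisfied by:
  {l: False, c: False}
  {c: True, l: False}
  {l: True, c: False}


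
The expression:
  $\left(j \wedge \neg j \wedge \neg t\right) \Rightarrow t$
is always true.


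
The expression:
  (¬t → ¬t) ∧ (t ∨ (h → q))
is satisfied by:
  {t: True, q: True, h: False}
  {t: True, h: False, q: False}
  {q: True, h: False, t: False}
  {q: False, h: False, t: False}
  {t: True, q: True, h: True}
  {t: True, h: True, q: False}
  {q: True, h: True, t: False}


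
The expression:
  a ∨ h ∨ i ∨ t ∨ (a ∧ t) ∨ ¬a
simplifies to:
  True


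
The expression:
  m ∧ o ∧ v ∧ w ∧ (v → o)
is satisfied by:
  {m: True, w: True, o: True, v: True}


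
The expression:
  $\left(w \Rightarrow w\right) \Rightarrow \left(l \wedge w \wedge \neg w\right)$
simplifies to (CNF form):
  $\text{False}$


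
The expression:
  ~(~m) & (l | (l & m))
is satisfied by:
  {m: True, l: True}


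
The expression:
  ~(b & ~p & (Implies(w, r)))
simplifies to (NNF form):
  p | ~b | (w & ~r)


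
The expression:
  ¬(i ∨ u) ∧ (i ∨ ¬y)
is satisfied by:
  {u: False, i: False, y: False}


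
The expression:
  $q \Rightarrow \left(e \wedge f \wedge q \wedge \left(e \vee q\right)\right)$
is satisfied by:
  {f: True, e: True, q: False}
  {f: True, e: False, q: False}
  {e: True, f: False, q: False}
  {f: False, e: False, q: False}
  {q: True, f: True, e: True}


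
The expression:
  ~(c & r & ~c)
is always true.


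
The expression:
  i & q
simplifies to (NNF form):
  i & q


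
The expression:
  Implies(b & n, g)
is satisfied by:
  {g: True, n: False, b: False}
  {g: False, n: False, b: False}
  {b: True, g: True, n: False}
  {b: True, g: False, n: False}
  {n: True, g: True, b: False}
  {n: True, g: False, b: False}
  {n: True, b: True, g: True}


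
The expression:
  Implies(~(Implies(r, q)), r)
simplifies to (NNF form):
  True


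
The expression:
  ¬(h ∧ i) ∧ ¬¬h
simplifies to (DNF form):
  h ∧ ¬i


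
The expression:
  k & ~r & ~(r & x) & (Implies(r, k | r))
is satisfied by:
  {k: True, r: False}


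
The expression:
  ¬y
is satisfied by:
  {y: False}


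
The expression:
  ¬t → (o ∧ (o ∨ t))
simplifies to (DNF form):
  o ∨ t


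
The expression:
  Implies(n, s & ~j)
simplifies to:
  ~n | (s & ~j)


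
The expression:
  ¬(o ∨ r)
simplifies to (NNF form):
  ¬o ∧ ¬r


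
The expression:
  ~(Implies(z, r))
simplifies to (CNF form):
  z & ~r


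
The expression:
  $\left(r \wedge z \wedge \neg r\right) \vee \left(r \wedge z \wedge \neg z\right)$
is never true.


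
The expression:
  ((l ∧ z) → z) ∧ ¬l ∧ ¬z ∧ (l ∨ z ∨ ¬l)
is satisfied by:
  {z: False, l: False}


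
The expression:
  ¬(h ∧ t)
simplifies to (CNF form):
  ¬h ∨ ¬t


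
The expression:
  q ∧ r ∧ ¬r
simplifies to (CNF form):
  False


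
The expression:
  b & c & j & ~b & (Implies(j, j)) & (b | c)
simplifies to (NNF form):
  False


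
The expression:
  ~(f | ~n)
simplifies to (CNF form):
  n & ~f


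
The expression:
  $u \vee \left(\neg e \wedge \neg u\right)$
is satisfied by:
  {u: True, e: False}
  {e: False, u: False}
  {e: True, u: True}


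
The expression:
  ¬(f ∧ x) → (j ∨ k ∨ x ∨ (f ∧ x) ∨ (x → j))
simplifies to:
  True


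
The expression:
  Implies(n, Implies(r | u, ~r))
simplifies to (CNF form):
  ~n | ~r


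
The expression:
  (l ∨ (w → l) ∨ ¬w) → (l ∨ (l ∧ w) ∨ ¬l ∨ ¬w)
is always true.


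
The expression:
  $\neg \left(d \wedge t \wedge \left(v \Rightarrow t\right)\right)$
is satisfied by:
  {t: False, d: False}
  {d: True, t: False}
  {t: True, d: False}


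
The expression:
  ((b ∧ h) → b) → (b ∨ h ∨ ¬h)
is always true.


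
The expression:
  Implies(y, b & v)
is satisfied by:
  {b: True, v: True, y: False}
  {b: True, v: False, y: False}
  {v: True, b: False, y: False}
  {b: False, v: False, y: False}
  {b: True, y: True, v: True}


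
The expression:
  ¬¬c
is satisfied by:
  {c: True}


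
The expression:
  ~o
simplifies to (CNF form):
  ~o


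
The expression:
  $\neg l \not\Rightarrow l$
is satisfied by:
  {l: False}


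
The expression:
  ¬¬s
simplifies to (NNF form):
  s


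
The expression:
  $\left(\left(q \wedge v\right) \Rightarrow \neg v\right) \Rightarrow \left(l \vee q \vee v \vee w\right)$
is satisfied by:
  {l: True, q: True, v: True, w: True}
  {l: True, q: True, v: True, w: False}
  {l: True, q: True, w: True, v: False}
  {l: True, q: True, w: False, v: False}
  {l: True, v: True, w: True, q: False}
  {l: True, v: True, w: False, q: False}
  {l: True, v: False, w: True, q: False}
  {l: True, v: False, w: False, q: False}
  {q: True, v: True, w: True, l: False}
  {q: True, v: True, w: False, l: False}
  {q: True, w: True, v: False, l: False}
  {q: True, w: False, v: False, l: False}
  {v: True, w: True, q: False, l: False}
  {v: True, q: False, w: False, l: False}
  {w: True, q: False, v: False, l: False}


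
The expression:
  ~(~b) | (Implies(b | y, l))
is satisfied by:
  {b: True, l: True, y: False}
  {b: True, l: False, y: False}
  {l: True, b: False, y: False}
  {b: False, l: False, y: False}
  {b: True, y: True, l: True}
  {b: True, y: True, l: False}
  {y: True, l: True, b: False}


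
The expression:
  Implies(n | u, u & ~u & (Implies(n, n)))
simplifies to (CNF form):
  ~n & ~u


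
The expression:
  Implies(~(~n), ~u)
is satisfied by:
  {u: False, n: False}
  {n: True, u: False}
  {u: True, n: False}


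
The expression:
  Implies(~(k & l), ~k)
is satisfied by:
  {l: True, k: False}
  {k: False, l: False}
  {k: True, l: True}


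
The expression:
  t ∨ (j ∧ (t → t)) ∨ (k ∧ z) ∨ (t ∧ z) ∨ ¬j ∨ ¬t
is always true.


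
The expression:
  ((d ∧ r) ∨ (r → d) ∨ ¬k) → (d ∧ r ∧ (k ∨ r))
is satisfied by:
  {r: True, d: True, k: True}
  {r: True, d: True, k: False}
  {r: True, k: True, d: False}


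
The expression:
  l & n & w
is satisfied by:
  {w: True, n: True, l: True}


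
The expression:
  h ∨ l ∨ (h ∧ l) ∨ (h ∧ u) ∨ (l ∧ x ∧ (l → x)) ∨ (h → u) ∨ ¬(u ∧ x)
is always true.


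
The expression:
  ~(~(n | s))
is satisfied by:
  {n: True, s: True}
  {n: True, s: False}
  {s: True, n: False}


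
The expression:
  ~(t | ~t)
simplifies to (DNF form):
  False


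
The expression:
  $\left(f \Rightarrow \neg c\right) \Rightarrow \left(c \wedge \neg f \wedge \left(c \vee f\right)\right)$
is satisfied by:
  {c: True}


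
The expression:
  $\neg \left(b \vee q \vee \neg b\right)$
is never true.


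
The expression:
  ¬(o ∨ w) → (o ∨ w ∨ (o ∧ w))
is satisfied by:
  {o: True, w: True}
  {o: True, w: False}
  {w: True, o: False}


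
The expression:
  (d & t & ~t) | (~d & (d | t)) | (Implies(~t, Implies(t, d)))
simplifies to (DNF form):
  True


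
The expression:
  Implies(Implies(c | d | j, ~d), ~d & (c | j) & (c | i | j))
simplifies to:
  c | d | j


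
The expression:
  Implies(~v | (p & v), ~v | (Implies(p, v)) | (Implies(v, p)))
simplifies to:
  True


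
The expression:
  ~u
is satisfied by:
  {u: False}


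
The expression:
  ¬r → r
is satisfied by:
  {r: True}


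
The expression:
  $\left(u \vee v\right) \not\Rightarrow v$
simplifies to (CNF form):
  $u \wedge \neg v$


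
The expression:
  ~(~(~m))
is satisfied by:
  {m: False}


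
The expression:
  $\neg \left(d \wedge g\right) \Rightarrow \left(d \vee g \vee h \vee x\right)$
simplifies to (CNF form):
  $d \vee g \vee h \vee x$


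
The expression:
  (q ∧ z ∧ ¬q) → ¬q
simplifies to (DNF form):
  True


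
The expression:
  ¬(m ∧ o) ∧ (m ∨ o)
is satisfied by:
  {o: True, m: False}
  {m: True, o: False}


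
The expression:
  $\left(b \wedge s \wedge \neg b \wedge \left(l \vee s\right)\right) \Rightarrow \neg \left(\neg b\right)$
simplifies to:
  $\text{True}$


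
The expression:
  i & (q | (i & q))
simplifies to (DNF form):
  i & q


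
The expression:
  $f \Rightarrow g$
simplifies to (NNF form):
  $g \vee \neg f$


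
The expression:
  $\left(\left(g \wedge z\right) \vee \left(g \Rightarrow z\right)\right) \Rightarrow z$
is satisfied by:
  {z: True, g: True}
  {z: True, g: False}
  {g: True, z: False}


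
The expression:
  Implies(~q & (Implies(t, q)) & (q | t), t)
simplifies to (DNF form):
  True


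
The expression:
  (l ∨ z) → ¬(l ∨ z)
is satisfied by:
  {z: False, l: False}


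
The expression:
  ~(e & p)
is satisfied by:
  {p: False, e: False}
  {e: True, p: False}
  {p: True, e: False}


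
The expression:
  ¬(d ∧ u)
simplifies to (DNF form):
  ¬d ∨ ¬u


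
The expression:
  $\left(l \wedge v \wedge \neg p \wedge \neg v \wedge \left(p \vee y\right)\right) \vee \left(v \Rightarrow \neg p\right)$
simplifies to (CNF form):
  $\neg p \vee \neg v$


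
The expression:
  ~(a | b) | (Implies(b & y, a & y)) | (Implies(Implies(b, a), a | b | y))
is always true.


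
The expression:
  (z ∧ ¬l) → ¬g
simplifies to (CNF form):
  l ∨ ¬g ∨ ¬z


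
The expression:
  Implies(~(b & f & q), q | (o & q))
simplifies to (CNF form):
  q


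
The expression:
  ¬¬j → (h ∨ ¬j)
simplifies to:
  h ∨ ¬j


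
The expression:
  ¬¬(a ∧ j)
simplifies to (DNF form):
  a ∧ j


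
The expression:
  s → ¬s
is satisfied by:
  {s: False}


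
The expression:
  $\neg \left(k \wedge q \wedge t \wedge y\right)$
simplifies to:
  $\neg k \vee \neg q \vee \neg t \vee \neg y$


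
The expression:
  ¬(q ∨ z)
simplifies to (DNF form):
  ¬q ∧ ¬z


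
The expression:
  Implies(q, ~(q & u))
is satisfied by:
  {u: False, q: False}
  {q: True, u: False}
  {u: True, q: False}


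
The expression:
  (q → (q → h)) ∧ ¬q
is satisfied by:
  {q: False}


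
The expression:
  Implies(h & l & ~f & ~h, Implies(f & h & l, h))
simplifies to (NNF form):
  True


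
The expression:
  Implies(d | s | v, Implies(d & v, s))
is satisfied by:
  {s: True, v: False, d: False}
  {v: False, d: False, s: False}
  {s: True, d: True, v: False}
  {d: True, v: False, s: False}
  {s: True, v: True, d: False}
  {v: True, s: False, d: False}
  {s: True, d: True, v: True}


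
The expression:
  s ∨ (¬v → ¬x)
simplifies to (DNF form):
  s ∨ v ∨ ¬x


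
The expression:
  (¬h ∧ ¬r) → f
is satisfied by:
  {r: True, h: True, f: True}
  {r: True, h: True, f: False}
  {r: True, f: True, h: False}
  {r: True, f: False, h: False}
  {h: True, f: True, r: False}
  {h: True, f: False, r: False}
  {f: True, h: False, r: False}


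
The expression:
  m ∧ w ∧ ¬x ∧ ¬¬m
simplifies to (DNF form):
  m ∧ w ∧ ¬x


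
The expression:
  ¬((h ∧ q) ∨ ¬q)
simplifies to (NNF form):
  q ∧ ¬h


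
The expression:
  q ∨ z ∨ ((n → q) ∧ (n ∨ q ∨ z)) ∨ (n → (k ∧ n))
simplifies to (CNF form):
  k ∨ q ∨ z ∨ ¬n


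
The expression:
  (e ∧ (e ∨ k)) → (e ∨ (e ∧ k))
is always true.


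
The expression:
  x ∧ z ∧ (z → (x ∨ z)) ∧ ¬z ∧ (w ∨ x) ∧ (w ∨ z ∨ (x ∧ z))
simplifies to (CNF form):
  False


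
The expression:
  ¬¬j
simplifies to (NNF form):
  j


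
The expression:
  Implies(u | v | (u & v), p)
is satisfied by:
  {p: True, u: False, v: False}
  {p: True, v: True, u: False}
  {p: True, u: True, v: False}
  {p: True, v: True, u: True}
  {v: False, u: False, p: False}


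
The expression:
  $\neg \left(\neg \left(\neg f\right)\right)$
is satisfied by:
  {f: False}


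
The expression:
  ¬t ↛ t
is always true.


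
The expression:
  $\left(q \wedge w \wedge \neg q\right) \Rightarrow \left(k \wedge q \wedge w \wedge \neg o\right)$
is always true.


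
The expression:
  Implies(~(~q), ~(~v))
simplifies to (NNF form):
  v | ~q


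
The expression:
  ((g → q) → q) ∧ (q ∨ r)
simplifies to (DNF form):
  q ∨ (g ∧ r)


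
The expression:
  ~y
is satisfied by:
  {y: False}


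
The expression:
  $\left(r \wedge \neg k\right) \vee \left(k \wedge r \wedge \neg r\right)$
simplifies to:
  $r \wedge \neg k$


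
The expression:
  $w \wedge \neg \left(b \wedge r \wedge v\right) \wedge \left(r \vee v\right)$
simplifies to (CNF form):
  $w \wedge \left(r \vee v\right) \wedge \left(\neg b \vee \neg r \vee \neg v\right)$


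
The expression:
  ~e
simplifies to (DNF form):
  ~e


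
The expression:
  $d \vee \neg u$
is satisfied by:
  {d: True, u: False}
  {u: False, d: False}
  {u: True, d: True}


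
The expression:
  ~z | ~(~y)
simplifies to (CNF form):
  y | ~z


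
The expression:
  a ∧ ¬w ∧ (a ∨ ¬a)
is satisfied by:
  {a: True, w: False}


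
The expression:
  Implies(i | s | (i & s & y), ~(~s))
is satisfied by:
  {s: True, i: False}
  {i: False, s: False}
  {i: True, s: True}


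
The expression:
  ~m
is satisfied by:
  {m: False}


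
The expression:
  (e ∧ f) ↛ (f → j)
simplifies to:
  e ∧ f ∧ ¬j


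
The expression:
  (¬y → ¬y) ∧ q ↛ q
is never true.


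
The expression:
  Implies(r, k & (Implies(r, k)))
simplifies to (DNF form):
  k | ~r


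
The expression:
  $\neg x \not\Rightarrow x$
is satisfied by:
  {x: False}


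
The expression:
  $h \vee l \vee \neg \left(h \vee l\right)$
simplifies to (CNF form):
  $\text{True}$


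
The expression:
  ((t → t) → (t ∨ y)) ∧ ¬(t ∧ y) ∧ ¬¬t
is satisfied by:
  {t: True, y: False}


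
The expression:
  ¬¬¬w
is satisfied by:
  {w: False}


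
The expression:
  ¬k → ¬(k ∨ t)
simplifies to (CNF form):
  k ∨ ¬t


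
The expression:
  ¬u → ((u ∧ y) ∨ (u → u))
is always true.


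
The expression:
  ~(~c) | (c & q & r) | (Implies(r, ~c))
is always true.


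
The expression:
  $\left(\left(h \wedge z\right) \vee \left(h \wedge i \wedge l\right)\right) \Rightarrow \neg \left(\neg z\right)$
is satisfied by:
  {z: True, l: False, i: False, h: False}
  {h: False, l: False, z: False, i: False}
  {h: True, z: True, l: False, i: False}
  {h: True, l: False, z: False, i: False}
  {i: True, z: True, h: False, l: False}
  {i: True, h: False, l: False, z: False}
  {i: True, h: True, z: True, l: False}
  {i: True, h: True, l: False, z: False}
  {z: True, l: True, i: False, h: False}
  {l: True, i: False, z: False, h: False}
  {h: True, l: True, z: True, i: False}
  {h: True, l: True, i: False, z: False}
  {z: True, l: True, i: True, h: False}
  {l: True, i: True, h: False, z: False}
  {h: True, l: True, i: True, z: True}


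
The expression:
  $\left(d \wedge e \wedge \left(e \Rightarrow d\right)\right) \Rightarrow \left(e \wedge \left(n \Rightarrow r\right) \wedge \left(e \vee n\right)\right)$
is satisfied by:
  {r: True, e: False, d: False, n: False}
  {r: False, e: False, d: False, n: False}
  {r: True, n: True, e: False, d: False}
  {n: True, r: False, e: False, d: False}
  {r: True, d: True, n: False, e: False}
  {d: True, n: False, e: False, r: False}
  {r: True, n: True, d: True, e: False}
  {n: True, d: True, r: False, e: False}
  {r: True, e: True, n: False, d: False}
  {e: True, n: False, d: False, r: False}
  {r: True, n: True, e: True, d: False}
  {n: True, e: True, r: False, d: False}
  {r: True, d: True, e: True, n: False}
  {d: True, e: True, n: False, r: False}
  {r: True, n: True, d: True, e: True}


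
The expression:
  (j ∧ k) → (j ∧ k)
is always true.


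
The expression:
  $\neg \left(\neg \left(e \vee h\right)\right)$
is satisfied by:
  {e: True, h: True}
  {e: True, h: False}
  {h: True, e: False}


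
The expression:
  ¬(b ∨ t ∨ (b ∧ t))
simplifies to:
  ¬b ∧ ¬t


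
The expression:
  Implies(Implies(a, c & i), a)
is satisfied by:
  {a: True}


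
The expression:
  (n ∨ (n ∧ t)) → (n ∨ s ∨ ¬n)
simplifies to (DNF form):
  True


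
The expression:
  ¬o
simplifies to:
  ¬o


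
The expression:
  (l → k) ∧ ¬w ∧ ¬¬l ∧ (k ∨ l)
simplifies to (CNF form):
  k ∧ l ∧ ¬w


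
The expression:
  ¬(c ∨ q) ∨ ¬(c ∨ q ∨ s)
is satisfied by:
  {q: False, c: False}


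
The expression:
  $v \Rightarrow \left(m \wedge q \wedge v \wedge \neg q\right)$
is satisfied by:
  {v: False}


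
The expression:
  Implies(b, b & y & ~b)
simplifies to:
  ~b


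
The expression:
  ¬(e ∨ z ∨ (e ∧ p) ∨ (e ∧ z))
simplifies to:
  ¬e ∧ ¬z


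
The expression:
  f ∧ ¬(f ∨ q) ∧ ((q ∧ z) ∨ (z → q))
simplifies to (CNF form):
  False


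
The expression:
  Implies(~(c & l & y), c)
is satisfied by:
  {c: True}


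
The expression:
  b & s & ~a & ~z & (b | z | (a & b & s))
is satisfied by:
  {b: True, s: True, z: False, a: False}


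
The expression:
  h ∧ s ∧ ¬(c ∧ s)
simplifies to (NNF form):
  h ∧ s ∧ ¬c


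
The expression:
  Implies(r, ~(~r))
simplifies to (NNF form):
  True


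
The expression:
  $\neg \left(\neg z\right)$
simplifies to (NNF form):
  $z$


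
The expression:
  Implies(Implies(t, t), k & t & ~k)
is never true.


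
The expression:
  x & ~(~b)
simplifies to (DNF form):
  b & x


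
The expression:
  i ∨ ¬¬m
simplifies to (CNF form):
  i ∨ m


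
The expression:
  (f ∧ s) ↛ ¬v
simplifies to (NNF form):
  f ∧ s ∧ v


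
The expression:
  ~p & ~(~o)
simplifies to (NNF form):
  o & ~p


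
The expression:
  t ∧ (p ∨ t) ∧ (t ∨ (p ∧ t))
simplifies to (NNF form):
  t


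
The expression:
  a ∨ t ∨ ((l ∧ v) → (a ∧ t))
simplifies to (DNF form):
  a ∨ t ∨ ¬l ∨ ¬v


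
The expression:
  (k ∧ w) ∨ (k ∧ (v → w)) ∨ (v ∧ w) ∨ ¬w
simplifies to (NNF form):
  k ∨ v ∨ ¬w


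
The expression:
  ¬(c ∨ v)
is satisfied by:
  {v: False, c: False}


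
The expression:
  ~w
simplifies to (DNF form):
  ~w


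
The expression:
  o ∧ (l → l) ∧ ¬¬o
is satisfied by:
  {o: True}


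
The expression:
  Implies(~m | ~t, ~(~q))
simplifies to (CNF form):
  (m | q) & (q | t)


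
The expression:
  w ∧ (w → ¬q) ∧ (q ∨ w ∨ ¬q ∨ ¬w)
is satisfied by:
  {w: True, q: False}


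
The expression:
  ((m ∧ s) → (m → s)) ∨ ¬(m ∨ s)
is always true.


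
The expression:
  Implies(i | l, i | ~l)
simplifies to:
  i | ~l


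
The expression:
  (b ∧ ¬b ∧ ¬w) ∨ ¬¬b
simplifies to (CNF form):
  b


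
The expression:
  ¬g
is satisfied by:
  {g: False}


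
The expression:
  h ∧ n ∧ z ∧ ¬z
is never true.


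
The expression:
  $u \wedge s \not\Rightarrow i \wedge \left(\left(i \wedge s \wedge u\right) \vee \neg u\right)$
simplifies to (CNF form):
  $\text{False}$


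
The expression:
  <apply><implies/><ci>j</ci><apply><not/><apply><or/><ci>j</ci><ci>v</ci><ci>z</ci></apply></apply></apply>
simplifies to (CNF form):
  <apply><not/><ci>j</ci></apply>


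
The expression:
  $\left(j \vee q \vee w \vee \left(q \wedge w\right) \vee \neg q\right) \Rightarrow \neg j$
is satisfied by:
  {j: False}


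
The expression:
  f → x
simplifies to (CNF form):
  x ∨ ¬f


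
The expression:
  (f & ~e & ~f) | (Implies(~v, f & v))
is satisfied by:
  {v: True}


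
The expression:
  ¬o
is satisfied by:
  {o: False}


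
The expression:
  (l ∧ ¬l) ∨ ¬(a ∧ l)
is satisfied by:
  {l: False, a: False}
  {a: True, l: False}
  {l: True, a: False}


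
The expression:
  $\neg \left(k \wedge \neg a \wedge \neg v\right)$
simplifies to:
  $a \vee v \vee \neg k$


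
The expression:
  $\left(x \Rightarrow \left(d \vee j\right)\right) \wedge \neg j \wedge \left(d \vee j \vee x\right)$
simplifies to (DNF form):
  $d \wedge \neg j$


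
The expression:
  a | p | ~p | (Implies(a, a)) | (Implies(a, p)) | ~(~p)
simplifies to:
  True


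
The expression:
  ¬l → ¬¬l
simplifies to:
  l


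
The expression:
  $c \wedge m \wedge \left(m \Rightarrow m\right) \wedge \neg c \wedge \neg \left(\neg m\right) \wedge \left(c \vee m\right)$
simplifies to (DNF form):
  $\text{False}$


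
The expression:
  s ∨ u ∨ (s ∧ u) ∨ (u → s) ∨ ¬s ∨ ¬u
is always true.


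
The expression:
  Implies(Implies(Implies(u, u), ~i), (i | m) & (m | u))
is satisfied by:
  {i: True, m: True}
  {i: True, m: False}
  {m: True, i: False}


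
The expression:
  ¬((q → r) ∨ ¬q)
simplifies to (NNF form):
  q ∧ ¬r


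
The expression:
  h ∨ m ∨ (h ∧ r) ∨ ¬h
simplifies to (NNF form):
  True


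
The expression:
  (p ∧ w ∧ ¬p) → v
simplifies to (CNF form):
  True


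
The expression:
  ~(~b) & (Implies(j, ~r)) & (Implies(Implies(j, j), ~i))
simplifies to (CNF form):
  b & ~i & (~j | ~r)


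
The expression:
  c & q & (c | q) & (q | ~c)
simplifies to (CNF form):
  c & q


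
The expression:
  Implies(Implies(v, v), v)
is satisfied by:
  {v: True}


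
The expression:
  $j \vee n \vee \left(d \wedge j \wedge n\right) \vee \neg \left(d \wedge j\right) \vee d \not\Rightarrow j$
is always true.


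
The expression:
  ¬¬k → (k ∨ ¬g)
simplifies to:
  True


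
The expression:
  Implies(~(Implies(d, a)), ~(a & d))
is always true.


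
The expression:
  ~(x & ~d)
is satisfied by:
  {d: True, x: False}
  {x: False, d: False}
  {x: True, d: True}


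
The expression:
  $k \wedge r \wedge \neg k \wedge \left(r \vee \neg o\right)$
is never true.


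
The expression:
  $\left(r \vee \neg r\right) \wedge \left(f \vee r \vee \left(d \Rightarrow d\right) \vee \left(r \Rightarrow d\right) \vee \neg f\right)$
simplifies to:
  $\text{True}$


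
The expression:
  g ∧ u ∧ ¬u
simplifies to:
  False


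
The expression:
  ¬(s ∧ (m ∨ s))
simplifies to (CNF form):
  ¬s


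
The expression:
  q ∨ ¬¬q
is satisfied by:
  {q: True}


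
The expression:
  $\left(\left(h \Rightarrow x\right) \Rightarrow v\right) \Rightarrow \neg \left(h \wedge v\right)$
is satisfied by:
  {h: False, v: False}
  {v: True, h: False}
  {h: True, v: False}


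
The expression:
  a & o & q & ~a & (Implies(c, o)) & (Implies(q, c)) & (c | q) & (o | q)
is never true.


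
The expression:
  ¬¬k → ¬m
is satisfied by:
  {k: False, m: False}
  {m: True, k: False}
  {k: True, m: False}


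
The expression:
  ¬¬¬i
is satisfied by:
  {i: False}


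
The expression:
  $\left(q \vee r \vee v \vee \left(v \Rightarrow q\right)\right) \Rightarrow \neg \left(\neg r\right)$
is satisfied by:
  {r: True}


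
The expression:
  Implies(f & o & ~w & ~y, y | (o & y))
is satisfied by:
  {y: True, w: True, o: False, f: False}
  {y: True, w: False, o: False, f: False}
  {w: True, y: False, o: False, f: False}
  {y: False, w: False, o: False, f: False}
  {f: True, y: True, w: True, o: False}
  {f: True, y: True, w: False, o: False}
  {f: True, w: True, y: False, o: False}
  {f: True, w: False, y: False, o: False}
  {y: True, o: True, w: True, f: False}
  {y: True, o: True, w: False, f: False}
  {o: True, w: True, y: False, f: False}
  {o: True, y: False, w: False, f: False}
  {f: True, o: True, y: True, w: True}
  {f: True, o: True, y: True, w: False}
  {f: True, o: True, w: True, y: False}


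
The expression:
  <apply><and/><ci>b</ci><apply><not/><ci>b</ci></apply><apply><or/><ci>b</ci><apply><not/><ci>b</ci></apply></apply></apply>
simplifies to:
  <false/>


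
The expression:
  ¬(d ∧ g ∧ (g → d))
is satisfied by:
  {g: False, d: False}
  {d: True, g: False}
  {g: True, d: False}


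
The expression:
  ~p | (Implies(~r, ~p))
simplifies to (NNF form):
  r | ~p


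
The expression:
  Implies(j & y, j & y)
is always true.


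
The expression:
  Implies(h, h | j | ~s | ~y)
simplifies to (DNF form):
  True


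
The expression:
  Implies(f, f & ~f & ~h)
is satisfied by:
  {f: False}


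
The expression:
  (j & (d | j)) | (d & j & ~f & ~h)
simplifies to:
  j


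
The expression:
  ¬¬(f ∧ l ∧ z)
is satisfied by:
  {z: True, f: True, l: True}


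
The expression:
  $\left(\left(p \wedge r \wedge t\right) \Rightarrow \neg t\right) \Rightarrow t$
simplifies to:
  $t$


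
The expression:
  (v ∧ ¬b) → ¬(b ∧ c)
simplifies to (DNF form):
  True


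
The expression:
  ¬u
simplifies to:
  ¬u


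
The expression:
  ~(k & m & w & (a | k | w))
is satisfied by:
  {w: False, k: False, m: False}
  {m: True, w: False, k: False}
  {k: True, w: False, m: False}
  {m: True, k: True, w: False}
  {w: True, m: False, k: False}
  {m: True, w: True, k: False}
  {k: True, w: True, m: False}


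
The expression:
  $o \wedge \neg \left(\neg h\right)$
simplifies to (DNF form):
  $h \wedge o$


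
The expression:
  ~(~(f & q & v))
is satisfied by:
  {f: True, q: True, v: True}


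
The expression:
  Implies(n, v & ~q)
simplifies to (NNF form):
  ~n | (v & ~q)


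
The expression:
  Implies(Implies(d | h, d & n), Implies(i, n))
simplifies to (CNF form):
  d | h | n | ~i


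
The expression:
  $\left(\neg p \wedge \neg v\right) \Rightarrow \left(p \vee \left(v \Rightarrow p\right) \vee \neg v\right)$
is always true.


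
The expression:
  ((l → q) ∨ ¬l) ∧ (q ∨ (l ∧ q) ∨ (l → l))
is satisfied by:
  {q: True, l: False}
  {l: False, q: False}
  {l: True, q: True}


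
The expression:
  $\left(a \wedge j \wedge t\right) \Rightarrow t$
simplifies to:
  $\text{True}$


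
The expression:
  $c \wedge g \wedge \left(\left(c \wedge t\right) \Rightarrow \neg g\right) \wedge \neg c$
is never true.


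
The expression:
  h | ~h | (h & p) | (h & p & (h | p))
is always true.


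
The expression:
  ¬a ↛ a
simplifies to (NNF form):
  ¬a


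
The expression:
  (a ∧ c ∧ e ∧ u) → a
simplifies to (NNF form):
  True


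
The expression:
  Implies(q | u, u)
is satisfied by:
  {u: True, q: False}
  {q: False, u: False}
  {q: True, u: True}


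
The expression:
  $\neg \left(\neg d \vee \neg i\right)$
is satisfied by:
  {i: True, d: True}


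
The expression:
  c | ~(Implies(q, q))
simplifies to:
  c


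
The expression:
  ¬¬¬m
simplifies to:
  ¬m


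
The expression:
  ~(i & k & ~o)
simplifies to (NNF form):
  o | ~i | ~k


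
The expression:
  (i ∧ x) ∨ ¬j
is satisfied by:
  {x: True, i: True, j: False}
  {x: True, i: False, j: False}
  {i: True, x: False, j: False}
  {x: False, i: False, j: False}
  {j: True, x: True, i: True}


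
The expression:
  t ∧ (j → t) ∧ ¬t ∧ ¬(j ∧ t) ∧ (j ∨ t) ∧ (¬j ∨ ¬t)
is never true.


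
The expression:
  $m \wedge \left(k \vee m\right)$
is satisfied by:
  {m: True}


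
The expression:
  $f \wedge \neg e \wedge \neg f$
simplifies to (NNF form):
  $\text{False}$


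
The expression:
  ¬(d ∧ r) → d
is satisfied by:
  {d: True}


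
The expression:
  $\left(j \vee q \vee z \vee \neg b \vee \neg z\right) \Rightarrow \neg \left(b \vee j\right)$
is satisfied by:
  {j: False, b: False}


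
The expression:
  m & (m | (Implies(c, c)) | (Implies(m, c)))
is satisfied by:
  {m: True}


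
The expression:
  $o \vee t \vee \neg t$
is always true.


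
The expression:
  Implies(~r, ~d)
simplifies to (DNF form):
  r | ~d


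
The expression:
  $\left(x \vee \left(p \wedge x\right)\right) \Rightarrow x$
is always true.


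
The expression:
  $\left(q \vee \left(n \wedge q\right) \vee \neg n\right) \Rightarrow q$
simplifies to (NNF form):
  $n \vee q$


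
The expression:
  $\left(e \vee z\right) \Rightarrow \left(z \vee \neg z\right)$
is always true.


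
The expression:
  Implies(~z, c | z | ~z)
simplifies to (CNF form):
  True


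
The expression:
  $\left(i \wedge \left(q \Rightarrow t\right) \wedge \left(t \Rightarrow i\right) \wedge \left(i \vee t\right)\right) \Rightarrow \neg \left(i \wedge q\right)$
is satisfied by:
  {t: False, i: False, q: False}
  {q: True, t: False, i: False}
  {i: True, t: False, q: False}
  {q: True, i: True, t: False}
  {t: True, q: False, i: False}
  {q: True, t: True, i: False}
  {i: True, t: True, q: False}


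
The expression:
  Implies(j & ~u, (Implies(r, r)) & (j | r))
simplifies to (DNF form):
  True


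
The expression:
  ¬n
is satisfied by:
  {n: False}


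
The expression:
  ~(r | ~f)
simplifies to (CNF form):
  f & ~r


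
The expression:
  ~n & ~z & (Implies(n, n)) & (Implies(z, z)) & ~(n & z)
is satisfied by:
  {n: False, z: False}


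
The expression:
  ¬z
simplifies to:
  ¬z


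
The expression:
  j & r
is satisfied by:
  {r: True, j: True}


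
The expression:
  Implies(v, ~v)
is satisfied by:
  {v: False}


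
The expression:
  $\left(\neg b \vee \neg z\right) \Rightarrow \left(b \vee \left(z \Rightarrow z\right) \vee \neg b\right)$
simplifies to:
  $\text{True}$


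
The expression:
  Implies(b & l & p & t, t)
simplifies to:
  True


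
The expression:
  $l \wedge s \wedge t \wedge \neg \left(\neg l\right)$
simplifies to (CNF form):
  $l \wedge s \wedge t$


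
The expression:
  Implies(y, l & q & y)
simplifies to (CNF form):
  (l | ~y) & (q | ~y)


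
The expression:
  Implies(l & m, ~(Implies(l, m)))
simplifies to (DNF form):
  ~l | ~m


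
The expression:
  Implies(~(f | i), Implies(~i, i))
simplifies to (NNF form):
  f | i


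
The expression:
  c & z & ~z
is never true.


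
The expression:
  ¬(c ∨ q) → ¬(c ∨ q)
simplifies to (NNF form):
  True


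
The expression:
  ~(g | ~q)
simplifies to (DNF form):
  q & ~g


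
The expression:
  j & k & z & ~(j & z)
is never true.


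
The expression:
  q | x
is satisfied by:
  {x: True, q: True}
  {x: True, q: False}
  {q: True, x: False}


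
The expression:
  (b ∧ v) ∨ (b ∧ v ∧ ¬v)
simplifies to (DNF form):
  b ∧ v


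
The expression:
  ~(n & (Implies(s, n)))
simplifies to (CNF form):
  ~n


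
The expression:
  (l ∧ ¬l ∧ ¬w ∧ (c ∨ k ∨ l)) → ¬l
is always true.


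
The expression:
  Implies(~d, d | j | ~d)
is always true.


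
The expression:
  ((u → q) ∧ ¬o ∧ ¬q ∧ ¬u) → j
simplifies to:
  j ∨ o ∨ q ∨ u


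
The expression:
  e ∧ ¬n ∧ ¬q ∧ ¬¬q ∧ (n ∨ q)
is never true.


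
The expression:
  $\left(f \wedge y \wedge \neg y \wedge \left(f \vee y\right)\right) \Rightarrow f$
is always true.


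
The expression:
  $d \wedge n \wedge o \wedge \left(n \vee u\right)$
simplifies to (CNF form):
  $d \wedge n \wedge o$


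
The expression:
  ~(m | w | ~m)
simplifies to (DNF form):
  False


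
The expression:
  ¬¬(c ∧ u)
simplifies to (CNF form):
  c ∧ u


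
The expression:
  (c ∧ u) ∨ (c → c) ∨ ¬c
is always true.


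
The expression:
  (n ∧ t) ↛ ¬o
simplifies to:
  n ∧ o ∧ t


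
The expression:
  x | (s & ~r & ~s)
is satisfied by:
  {x: True}


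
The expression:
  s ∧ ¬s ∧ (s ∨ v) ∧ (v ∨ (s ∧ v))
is never true.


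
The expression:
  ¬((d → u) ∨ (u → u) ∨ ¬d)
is never true.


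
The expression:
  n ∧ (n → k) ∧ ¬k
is never true.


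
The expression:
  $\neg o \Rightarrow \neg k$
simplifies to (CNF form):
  $o \vee \neg k$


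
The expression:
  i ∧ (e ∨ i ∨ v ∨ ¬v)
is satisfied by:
  {i: True}


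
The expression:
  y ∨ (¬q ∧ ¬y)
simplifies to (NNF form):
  y ∨ ¬q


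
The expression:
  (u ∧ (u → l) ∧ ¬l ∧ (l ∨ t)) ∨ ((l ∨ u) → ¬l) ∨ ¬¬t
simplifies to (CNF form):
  t ∨ ¬l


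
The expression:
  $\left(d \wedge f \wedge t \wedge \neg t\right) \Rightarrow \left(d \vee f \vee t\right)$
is always true.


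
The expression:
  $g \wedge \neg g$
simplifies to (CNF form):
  $\text{False}$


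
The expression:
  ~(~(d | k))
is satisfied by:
  {d: True, k: True}
  {d: True, k: False}
  {k: True, d: False}


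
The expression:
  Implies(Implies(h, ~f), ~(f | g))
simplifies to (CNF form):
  (f | ~f) & (f | ~g) & (h | ~f) & (h | ~g)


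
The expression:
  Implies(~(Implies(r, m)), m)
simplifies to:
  m | ~r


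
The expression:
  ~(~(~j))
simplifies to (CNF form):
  ~j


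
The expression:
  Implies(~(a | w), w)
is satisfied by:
  {a: True, w: True}
  {a: True, w: False}
  {w: True, a: False}


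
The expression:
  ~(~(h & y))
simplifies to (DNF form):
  h & y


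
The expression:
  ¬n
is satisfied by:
  {n: False}


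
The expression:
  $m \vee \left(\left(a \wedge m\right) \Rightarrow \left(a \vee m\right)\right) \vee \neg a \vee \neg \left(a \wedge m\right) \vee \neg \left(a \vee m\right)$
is always true.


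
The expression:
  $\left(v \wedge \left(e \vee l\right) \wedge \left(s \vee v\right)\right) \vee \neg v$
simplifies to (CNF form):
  $e \vee l \vee \neg v$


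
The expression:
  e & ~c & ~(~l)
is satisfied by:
  {e: True, l: True, c: False}


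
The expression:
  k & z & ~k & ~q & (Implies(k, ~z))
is never true.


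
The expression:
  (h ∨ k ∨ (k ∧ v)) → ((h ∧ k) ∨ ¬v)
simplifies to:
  (h ∧ k) ∨ (¬h ∧ ¬k) ∨ ¬v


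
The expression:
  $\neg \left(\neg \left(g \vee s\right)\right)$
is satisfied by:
  {g: True, s: True}
  {g: True, s: False}
  {s: True, g: False}


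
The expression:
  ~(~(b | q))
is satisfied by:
  {b: True, q: True}
  {b: True, q: False}
  {q: True, b: False}


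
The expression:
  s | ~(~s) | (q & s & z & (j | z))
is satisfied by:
  {s: True}


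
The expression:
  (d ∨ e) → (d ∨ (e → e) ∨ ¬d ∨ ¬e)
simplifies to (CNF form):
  True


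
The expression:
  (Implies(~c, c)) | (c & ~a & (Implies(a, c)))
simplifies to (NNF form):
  c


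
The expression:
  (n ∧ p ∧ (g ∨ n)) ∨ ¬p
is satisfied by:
  {n: True, p: False}
  {p: False, n: False}
  {p: True, n: True}


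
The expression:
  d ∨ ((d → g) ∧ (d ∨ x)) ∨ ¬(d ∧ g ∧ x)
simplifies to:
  True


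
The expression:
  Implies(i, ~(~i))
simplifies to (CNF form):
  True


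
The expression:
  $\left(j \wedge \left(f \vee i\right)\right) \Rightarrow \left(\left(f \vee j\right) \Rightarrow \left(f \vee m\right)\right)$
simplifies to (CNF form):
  $f \vee m \vee \neg i \vee \neg j$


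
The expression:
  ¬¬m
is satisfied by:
  {m: True}


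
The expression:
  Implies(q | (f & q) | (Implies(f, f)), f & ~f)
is never true.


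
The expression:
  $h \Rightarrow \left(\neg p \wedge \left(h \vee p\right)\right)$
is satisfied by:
  {p: False, h: False}
  {h: True, p: False}
  {p: True, h: False}


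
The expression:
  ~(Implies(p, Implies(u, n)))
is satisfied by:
  {p: True, u: True, n: False}


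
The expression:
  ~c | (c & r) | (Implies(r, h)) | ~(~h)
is always true.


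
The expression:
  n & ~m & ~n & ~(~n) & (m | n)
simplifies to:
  False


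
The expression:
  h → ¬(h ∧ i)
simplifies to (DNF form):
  ¬h ∨ ¬i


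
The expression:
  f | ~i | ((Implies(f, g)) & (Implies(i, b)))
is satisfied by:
  {b: True, f: True, i: False}
  {b: True, f: False, i: False}
  {f: True, b: False, i: False}
  {b: False, f: False, i: False}
  {b: True, i: True, f: True}
  {b: True, i: True, f: False}
  {i: True, f: True, b: False}


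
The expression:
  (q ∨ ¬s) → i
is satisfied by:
  {i: True, s: True, q: False}
  {i: True, q: False, s: False}
  {i: True, s: True, q: True}
  {i: True, q: True, s: False}
  {s: True, q: False, i: False}


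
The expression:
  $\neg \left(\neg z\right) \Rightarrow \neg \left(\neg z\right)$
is always true.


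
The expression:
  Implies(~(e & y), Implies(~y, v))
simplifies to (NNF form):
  v | y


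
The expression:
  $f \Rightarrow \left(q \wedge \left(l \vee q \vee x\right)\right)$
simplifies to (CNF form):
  $q \vee \neg f$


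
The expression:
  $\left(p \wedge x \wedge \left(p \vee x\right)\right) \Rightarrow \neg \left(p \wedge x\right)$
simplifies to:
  $\neg p \vee \neg x$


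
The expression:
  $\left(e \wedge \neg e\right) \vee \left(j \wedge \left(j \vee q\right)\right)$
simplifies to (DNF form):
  $j$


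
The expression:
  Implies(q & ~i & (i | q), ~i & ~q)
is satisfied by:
  {i: True, q: False}
  {q: False, i: False}
  {q: True, i: True}


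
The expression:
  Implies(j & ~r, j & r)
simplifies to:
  r | ~j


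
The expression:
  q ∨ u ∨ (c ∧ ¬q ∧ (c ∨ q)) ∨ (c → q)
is always true.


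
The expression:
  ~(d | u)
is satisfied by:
  {u: False, d: False}


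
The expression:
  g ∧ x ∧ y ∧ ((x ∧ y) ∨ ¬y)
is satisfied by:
  {g: True, x: True, y: True}


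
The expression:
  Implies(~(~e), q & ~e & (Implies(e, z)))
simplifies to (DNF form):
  ~e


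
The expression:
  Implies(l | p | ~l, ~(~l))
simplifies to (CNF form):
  l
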